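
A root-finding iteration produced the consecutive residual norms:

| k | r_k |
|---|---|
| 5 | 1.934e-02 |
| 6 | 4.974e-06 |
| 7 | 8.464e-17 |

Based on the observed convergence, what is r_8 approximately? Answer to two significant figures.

4.2e-49

First estimate the order: p ≈ ln(r_7/r_6) / ln(r_6/r_5) = ln(8.464e-17/4.974e-06)/ln(4.974e-06/1.934e-02) = ln(1.70165e-11)/ln(0.000257187) ≈ 3.0000.
Then r_8 ≈ r_7·(r_7/r_6)^p = 8.464e-17·(1.70165e-11)^3.0000 = 8.464e-17·4.92732e-33 ≈ 4.17e-49.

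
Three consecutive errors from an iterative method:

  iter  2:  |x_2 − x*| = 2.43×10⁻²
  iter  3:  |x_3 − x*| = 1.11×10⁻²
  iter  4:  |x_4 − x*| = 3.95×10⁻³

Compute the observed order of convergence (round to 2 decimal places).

1.32

p ≈ ln(|x_4 − x*|/|x_3 − x*|) / ln(|x_3 − x*|/|x_2 − x*|)
  = ln(3.95×10⁻³/1.11×10⁻²) / ln(1.11×10⁻²/2.43×10⁻²)
  = ln(0.355856) / ln(0.45679)
  = -1.03323 / -0.78353 ≈ 1.31869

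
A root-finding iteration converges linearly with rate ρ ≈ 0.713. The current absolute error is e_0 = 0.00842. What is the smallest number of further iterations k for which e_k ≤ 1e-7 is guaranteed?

34

After k steps, e_k ≈ 0.00842·0.713^k.
Need 0.713^k ≤ 1e-7/0.00842 = 1.18765e-05.
k ≥ ln(1.18765e-05)/ln(0.713) = -11.3409/-0.33827 = 33.526.
Smallest integer k = 34.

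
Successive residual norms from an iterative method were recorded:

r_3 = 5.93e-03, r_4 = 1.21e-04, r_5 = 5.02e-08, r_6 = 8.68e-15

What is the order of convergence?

2

Consecutive ratios: r_6/r_5 = 8.68e-15/5.02e-08 = 1.72908e-07, r_5/r_4 = 5.02e-08/1.21e-04 = 0.000414876.
p ≈ ln(1.72908e-07)/ln(0.000414876) = -15.5705/-7.7875 ≈ 2.00.
So the convergence is quadratic (order 2).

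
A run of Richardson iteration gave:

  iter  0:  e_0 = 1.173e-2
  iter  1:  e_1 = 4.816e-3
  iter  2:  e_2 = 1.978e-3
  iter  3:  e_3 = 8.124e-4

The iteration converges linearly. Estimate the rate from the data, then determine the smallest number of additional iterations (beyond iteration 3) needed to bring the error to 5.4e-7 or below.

9

Rate ρ ≈ e_3/e_2 = 8.124e-4/1.978e-3 = 0.4107.
After j more steps, e_{3+j} ≈ 8.124e-4·ρ^j; need ρ^j ≤ 5.4e-7/8.124e-4 = 0.000664697.
j ≥ ln(0.000664697)/ln(0.4107) = -7.3162/-0.88989 = 8.221.
So 9 more iterations are needed.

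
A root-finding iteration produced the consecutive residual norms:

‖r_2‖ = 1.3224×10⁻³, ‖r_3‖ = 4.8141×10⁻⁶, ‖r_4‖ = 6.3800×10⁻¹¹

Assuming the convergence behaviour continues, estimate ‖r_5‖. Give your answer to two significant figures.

First estimate the order: p ≈ ln(‖r_4‖/‖r_3‖) / ln(‖r_3‖/‖r_2‖) = ln(6.3800×10⁻¹¹/4.8141×10⁻⁶)/ln(4.8141×10⁻⁶/1.3224×10⁻³) = ln(1.32527e-05)/ln(0.00364043) ≈ 2.0000.
Then ‖r_5‖ ≈ ‖r_4‖·(‖r_4‖/‖r_3‖)^p = 6.3800×10⁻¹¹·(1.32527e-05)^2.0000 = 6.3800×10⁻¹¹·1.75634e-10 ≈ 1.121e-20.

1.1e-20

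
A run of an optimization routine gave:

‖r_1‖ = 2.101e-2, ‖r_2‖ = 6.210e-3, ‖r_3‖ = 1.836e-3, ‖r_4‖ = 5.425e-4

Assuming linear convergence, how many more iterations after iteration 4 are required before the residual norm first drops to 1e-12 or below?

Rate ρ ≈ ‖r_4‖/‖r_3‖ = 5.425e-4/1.836e-3 = 0.2955.
After j more steps, ‖r_{4+j}‖ ≈ 5.425e-4·ρ^j; need ρ^j ≤ 1e-12/5.425e-4 = 1.84332e-09.
j ≥ ln(1.84332e-09)/ln(0.2955) = -20.1117/-1.21909 = 16.497.
So 17 more iterations are needed.

17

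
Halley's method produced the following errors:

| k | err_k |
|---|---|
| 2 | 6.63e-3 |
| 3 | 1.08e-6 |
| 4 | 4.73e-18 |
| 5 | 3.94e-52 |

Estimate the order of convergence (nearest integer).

Consecutive ratios: err_5/err_4 = 3.94e-52/4.73e-18 = 8.32981e-35, err_4/err_3 = 4.73e-18/1.08e-6 = 4.37963e-12.
p ≈ ln(8.32981e-35)/ln(4.37963e-12) = -78.4706/-26.1541 ≈ 3.00.
So the convergence is cubic (order 3).

3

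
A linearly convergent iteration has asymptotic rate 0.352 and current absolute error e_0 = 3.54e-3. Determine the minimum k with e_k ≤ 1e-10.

17

After k steps, e_k ≈ 3.54e-3·0.352^k.
Need 0.352^k ≤ 1e-10/3.54e-3 = 2.82486e-08.
k ≥ ln(2.82486e-08)/ln(0.352) = -17.3822/-1.04412 = 16.648.
Smallest integer k = 17.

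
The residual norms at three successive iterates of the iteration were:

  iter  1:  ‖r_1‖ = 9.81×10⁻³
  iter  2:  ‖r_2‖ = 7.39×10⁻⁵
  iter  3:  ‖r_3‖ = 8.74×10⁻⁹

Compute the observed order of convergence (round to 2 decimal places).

p ≈ ln(‖r_3‖/‖r_2‖) / ln(‖r_2‖/‖r_1‖)
  = ln(8.74×10⁻⁹/7.39×10⁻⁵) / ln(7.39×10⁻⁵/9.81×10⁻³)
  = ln(0.000118268) / ln(0.00753313)
  = -9.04256 / -4.88844 ≈ 1.84978

1.85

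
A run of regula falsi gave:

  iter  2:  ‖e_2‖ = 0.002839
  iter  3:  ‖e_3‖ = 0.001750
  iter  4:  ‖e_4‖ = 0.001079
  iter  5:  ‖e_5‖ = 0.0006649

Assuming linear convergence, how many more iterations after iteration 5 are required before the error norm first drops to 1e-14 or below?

Rate ρ ≈ ‖e_5‖/‖e_4‖ = 0.0006649/0.001079 = 0.6162.
After j more steps, ‖e_{5+j}‖ ≈ 0.0006649·ρ^j; need ρ^j ≤ 1e-14/0.0006649 = 1.50399e-11.
j ≥ ln(1.50399e-11)/ln(0.6162) = -24.9203/-0.48418 = 51.469.
So 52 more iterations are needed.

52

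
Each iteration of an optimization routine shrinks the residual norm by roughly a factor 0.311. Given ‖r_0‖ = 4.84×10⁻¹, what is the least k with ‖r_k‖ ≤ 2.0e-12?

After k steps, ‖r_k‖ ≈ 4.84×10⁻¹·0.311^k.
Need 0.311^k ≤ 2.0e-12/4.84×10⁻¹ = 4.13223e-12.
k ≥ ln(4.13223e-12)/ln(0.311) = -26.2122/-1.16796 = 22.443.
Smallest integer k = 23.

23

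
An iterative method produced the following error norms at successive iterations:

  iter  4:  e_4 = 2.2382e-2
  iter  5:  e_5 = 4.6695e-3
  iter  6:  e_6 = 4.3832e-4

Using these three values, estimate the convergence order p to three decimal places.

1.510

p ≈ ln(e_6/e_5) / ln(e_5/e_4)
  = ln(4.3832e-4/4.6695e-3) / ln(4.6695e-3/2.2382e-2)
  = ln(0.0938687) / ln(0.208627)
  = -2.365858 / -1.567207 ≈ 1.509601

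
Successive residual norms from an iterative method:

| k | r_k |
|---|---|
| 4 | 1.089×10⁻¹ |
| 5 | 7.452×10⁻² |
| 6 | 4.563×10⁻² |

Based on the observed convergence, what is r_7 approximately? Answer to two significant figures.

First estimate the order: p ≈ ln(r_6/r_5) / ln(r_5/r_4) = ln(4.563×10⁻²/7.452×10⁻²)/ln(7.452×10⁻²/1.089×10⁻¹) = ln(0.612319)/ln(0.684298) ≈ 1.2930.
Then r_7 ≈ r_6·(r_6/r_5)^p = 4.563×10⁻²·(0.612319)^1.2930 = 4.563×10⁻²·0.53035 ≈ 0.0242.

2.4e-2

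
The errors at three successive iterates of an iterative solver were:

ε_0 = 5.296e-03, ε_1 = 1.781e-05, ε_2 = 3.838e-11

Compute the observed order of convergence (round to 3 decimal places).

2.291

p ≈ ln(ε_2/ε_1) / ln(ε_1/ε_0)
  = ln(3.838e-11/1.781e-05) / ln(1.781e-05/5.296e-03)
  = ln(2.15497e-06) / ln(0.00336292)
  = -13.047734 / -5.694946 ≈ 2.291108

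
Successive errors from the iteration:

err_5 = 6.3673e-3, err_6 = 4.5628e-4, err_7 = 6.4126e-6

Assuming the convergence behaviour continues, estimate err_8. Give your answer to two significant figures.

6.5e-9

First estimate the order: p ≈ ln(err_7/err_6) / ln(err_6/err_5) = ln(6.4126e-6/4.5628e-4)/ln(4.5628e-4/6.3673e-3) = ln(0.0140541)/ln(0.0716599) ≈ 1.6180.
Then err_8 ≈ err_7·(err_7/err_6)^p = 6.4126e-6·(0.0140541)^1.6180 = 6.4126e-6·0.00100727 ≈ 6.459e-09.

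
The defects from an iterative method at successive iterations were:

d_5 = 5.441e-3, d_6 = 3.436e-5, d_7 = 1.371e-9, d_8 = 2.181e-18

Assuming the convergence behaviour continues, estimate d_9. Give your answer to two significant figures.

5.5e-36

First estimate the order: p ≈ ln(d_8/d_7) / ln(d_7/d_6) = ln(2.181e-18/1.371e-9)/ln(1.371e-9/3.436e-5) = ln(1.59081e-09)/ln(3.9901e-05) ≈ 2.0001.
Then d_9 ≈ d_8·(d_8/d_7)^p = 2.181e-18·(1.59081e-09)^2.0001 = 2.181e-18·2.52555e-18 ≈ 5.508e-36.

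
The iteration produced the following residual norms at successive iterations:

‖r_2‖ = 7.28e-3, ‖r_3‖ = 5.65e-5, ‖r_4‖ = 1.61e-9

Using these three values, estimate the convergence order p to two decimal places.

2.15

p ≈ ln(‖r_4‖/‖r_3‖) / ln(‖r_3‖/‖r_2‖)
  = ln(1.61e-9/5.65e-5) / ln(5.65e-5/7.28e-3)
  = ln(2.84956e-05) / ln(0.00776099)
  = -10.46576 / -4.85865 ≈ 2.15405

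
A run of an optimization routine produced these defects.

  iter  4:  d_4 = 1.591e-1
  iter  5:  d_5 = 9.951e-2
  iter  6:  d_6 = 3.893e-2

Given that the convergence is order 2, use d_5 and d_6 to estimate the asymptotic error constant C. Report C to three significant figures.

3.93

C ≈ d_6 / d_5^2
  = 3.893e-2 / (9.951e-2)^2
  = 3.893e-2 / 0.00990224 ≈ 3.9314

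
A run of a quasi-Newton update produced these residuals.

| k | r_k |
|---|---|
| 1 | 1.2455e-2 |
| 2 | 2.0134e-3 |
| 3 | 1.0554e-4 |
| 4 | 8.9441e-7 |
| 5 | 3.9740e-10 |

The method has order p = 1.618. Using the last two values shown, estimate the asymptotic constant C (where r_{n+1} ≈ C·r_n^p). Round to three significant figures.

2.43

C ≈ r_5 / r_4^1.618
  = 3.9740e-10 / (8.9441e-7)^1.618
  = 3.9740e-10 / 1.63526e-10 ≈ 2.4302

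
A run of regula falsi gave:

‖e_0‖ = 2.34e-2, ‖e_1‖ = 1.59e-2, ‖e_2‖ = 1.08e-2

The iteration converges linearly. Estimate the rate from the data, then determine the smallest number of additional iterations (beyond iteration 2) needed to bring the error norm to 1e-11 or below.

54

Rate ρ ≈ ‖e_2‖/‖e_1‖ = 1.08e-2/1.59e-2 = 0.6792.
After j more steps, ‖e_{2+j}‖ ≈ 1.08e-2·ρ^j; need ρ^j ≤ 1e-11/1.08e-2 = 9.25926e-10.
j ≥ ln(9.25926e-10)/ln(0.6792) = -20.8002/-0.38684 = 53.770.
So 54 more iterations are needed.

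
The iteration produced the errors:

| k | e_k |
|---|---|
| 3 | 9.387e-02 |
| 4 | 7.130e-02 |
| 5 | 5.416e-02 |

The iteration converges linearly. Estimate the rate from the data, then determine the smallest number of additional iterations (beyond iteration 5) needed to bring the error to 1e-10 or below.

Rate ρ ≈ e_5/e_4 = 5.416e-02/7.130e-02 = 0.7596.
After j more steps, e_{5+j} ≈ 5.416e-02·ρ^j; need ρ^j ≤ 1e-10/5.416e-02 = 1.84638e-09.
j ≥ ln(1.84638e-09)/ln(0.7596) = -20.1100/-0.27496 = 73.138.
So 74 more iterations are needed.

74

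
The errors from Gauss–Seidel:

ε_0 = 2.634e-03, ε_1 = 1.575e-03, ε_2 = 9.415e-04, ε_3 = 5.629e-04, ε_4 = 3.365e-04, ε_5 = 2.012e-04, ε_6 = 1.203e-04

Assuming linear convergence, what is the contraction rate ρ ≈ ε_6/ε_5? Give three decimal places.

0.598

ρ ≈ ε_6/ε_5 = 1.203e-04/2.012e-04 = 0.59791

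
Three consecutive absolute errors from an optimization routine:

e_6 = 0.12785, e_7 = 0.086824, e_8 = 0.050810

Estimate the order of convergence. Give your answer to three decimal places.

p ≈ ln(e_8/e_7) / ln(e_7/e_6)
  = ln(0.050810/0.086824) / ln(0.086824/0.12785)
  = ln(0.585207) / ln(0.679108)
  = -0.535790 / -0.386975 ≈ 1.384560

1.385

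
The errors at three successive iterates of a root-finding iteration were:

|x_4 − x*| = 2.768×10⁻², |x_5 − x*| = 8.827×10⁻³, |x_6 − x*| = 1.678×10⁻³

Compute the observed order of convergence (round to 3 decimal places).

p ≈ ln(|x_6 − x*|/|x_5 − x*|) / ln(|x_5 − x*|/|x_4 − x*|)
  = ln(1.678×10⁻³/8.827×10⁻³) / ln(8.827×10⁻³/2.768×10⁻²)
  = ln(0.190099) / ln(0.318895)
  = -1.660210 / -1.142893 ≈ 1.452638

1.453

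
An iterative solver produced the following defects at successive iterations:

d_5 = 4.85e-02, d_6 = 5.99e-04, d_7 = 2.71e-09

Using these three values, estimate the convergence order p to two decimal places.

p ≈ ln(d_7/d_6) / ln(d_6/d_5)
  = ln(2.71e-09/5.99e-04) / ln(5.99e-04/4.85e-02)
  = ln(4.52421e-06) / ln(0.0123505)
  = -12.30607 / -4.39406 ≈ 2.80061

2.80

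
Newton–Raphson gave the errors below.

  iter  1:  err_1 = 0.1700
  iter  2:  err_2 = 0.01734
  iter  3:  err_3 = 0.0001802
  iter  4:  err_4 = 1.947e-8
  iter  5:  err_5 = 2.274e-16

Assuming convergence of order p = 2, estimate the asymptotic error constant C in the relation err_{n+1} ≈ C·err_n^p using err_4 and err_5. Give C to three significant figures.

0.600

C ≈ err_5 / err_4^2
  = 2.274e-16 / (1.947e-8)^2
  = 2.274e-16 / 3.79081e-16 ≈ 0.59987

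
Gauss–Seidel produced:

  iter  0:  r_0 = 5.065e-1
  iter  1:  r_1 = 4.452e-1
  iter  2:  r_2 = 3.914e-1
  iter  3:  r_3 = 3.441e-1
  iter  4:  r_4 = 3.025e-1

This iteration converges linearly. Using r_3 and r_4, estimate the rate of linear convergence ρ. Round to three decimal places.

ρ ≈ r_4/r_3 = 3.025e-1/3.441e-1 = 0.87910

0.879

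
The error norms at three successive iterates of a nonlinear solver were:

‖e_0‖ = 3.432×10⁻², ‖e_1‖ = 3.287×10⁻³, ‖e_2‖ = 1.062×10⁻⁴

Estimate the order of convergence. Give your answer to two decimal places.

1.46

p ≈ ln(‖e_2‖/‖e_1‖) / ln(‖e_1‖/‖e_0‖)
  = ln(1.062×10⁻⁴/3.287×10⁻³) / ln(3.287×10⁻³/3.432×10⁻²)
  = ln(0.0323091) / ln(0.0957751)
  = -3.43241 / -2.34575 ≈ 1.46325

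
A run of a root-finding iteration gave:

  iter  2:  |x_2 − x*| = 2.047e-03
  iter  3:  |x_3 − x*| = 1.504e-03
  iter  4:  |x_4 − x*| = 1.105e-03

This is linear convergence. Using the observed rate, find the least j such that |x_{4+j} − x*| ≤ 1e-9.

46

Rate ρ ≈ |x_4 − x*|/|x_3 − x*| = 1.105e-03/1.504e-03 = 0.7347.
After j more steps, |x_{4+j} − x*| ≈ 1.105e-03·ρ^j; need ρ^j ≤ 1e-9/1.105e-03 = 9.04977e-07.
j ≥ ln(9.04977e-07)/ln(0.7347) = -13.9154/-0.30829 = 45.137.
So 46 more iterations are needed.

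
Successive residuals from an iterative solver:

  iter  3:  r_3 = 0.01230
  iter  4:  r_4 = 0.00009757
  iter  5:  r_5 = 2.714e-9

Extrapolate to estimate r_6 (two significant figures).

First estimate the order: p ≈ ln(r_5/r_4) / ln(r_4/r_3) = ln(2.714e-9/0.00009757)/ln(0.00009757/0.01230) = ln(2.78159e-05)/ln(0.00793252) ≈ 2.1688.
Then r_6 ≈ r_5·(r_5/r_4)^p = 2.714e-9·(2.78159e-05)^2.1688 = 2.714e-9·1.31699e-10 ≈ 3.574e-19.

3.6e-19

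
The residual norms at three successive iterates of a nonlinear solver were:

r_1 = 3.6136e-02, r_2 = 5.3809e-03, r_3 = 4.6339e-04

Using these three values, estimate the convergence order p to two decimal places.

p ≈ ln(r_3/r_2) / ln(r_2/r_1)
  = ln(4.6339e-04/5.3809e-03) / ln(5.3809e-03/3.6136e-02)
  = ln(0.0861176) / ln(0.148907)
  = -2.45204 / -1.90443 ≈ 1.28755

1.29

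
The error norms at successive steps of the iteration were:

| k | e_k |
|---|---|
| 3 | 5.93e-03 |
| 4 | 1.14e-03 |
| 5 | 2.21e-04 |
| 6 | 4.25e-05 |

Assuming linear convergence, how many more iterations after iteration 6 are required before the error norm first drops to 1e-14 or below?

Rate ρ ≈ e_6/e_5 = 4.25e-05/2.21e-04 = 0.1923.
After j more steps, e_{6+j} ≈ 4.25e-05·ρ^j; need ρ^j ≤ 1e-14/4.25e-05 = 2.35294e-10.
j ≥ ln(2.35294e-10)/ln(0.1923) = -22.1702/-1.64870 = 13.447.
So 14 more iterations are needed.

14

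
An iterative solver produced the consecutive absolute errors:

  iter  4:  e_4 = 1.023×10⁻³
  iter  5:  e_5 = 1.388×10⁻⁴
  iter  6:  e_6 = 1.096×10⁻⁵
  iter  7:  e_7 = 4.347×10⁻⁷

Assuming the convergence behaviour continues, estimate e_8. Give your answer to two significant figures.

First estimate the order: p ≈ ln(e_7/e_6) / ln(e_6/e_5) = ln(4.347×10⁻⁷/1.096×10⁻⁵)/ln(1.096×10⁻⁵/1.388×10⁻⁴) = ln(0.0396624)/ln(0.0789625) ≈ 1.2712.
Then e_8 ≈ e_7·(e_7/e_6)^p = 4.347×10⁻⁷·(0.0396624)^1.2712 = 4.347×10⁻⁷·0.0165295 ≈ 7.185e-09.

7.2e-9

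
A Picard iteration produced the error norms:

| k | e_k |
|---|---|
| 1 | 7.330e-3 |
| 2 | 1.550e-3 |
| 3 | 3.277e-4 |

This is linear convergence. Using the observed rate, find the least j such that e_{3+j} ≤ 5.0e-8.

Rate ρ ≈ e_3/e_2 = 3.277e-4/1.550e-3 = 0.2114.
After j more steps, e_{3+j} ≈ 3.277e-4·ρ^j; need ρ^j ≤ 5.0e-8/3.277e-4 = 0.000152579.
j ≥ ln(0.000152579)/ln(0.2114) = -8.7878/-1.55400 = 5.655.
So 6 more iterations are needed.

6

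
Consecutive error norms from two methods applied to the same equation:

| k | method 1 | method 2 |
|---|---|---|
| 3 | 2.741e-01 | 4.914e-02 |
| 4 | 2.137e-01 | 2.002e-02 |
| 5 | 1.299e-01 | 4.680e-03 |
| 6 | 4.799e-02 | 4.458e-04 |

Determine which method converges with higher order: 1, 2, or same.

1

Method 1: p ≈ ln(4.799e-02/1.299e-01)/ln(1.299e-01/2.137e-01) ≈ 2.00.
Method 2: p ≈ ln(4.458e-04/4.680e-03)/ln(4.680e-03/2.002e-02) ≈ 1.62.
Method 1 has the higher order (≈2.0 vs ≈1.6).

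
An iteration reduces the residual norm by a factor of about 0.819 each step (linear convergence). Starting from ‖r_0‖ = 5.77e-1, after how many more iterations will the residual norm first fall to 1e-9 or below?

102

After k steps, ‖r_k‖ ≈ 5.77e-1·0.819^k.
Need 0.819^k ≤ 1e-9/5.77e-1 = 1.7331e-09.
k ≥ ln(1.7331e-09)/ln(0.819) = -20.1734/-0.19967 = 101.034.
Smallest integer k = 102.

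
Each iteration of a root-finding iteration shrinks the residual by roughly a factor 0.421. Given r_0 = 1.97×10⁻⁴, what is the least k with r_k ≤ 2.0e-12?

22

After k steps, r_k ≈ 1.97×10⁻⁴·0.421^k.
Need 0.421^k ≤ 2.0e-12/1.97×10⁻⁴ = 1.01523e-08.
k ≥ ln(1.01523e-08)/ln(0.421) = -18.4056/-0.86512 = 21.275.
Smallest integer k = 22.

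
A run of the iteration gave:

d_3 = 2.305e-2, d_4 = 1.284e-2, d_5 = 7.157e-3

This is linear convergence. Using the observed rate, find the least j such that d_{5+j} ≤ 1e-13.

Rate ρ ≈ d_5/d_4 = 7.157e-3/1.284e-2 = 0.5574.
After j more steps, d_{5+j} ≈ 7.157e-3·ρ^j; need ρ^j ≤ 1e-13/7.157e-3 = 1.39723e-11.
j ≥ ln(1.39723e-11)/ln(0.5574) = -24.9939/-0.58447 = 42.763.
So 43 more iterations are needed.

43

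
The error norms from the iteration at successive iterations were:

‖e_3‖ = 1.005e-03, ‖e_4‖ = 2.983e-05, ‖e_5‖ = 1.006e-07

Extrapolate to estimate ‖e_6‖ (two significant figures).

First estimate the order: p ≈ ln(‖e_5‖/‖e_4‖) / ln(‖e_4‖/‖e_3‖) = ln(1.006e-07/2.983e-05)/ln(2.983e-05/1.005e-03) = ln(0.00337244)/ln(0.0296816) ≈ 1.6184.
Then ‖e_6‖ ≈ ‖e_5‖·(‖e_5‖/‖e_4‖)^p = 1.006e-07·(0.00337244)^1.6184 = 1.006e-07·9.98217e-05 ≈ 1.004e-11.

1.0e-11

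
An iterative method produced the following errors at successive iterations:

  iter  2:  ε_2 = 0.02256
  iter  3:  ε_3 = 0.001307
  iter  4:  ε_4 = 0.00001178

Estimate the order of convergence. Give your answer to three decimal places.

1.653

p ≈ ln(ε_4/ε_3) / ln(ε_3/ε_2)
  = ln(0.00001178/0.001307) / ln(0.001307/0.02256)
  = ln(0.00901301) / ln(0.0579344)
  = -4.709086 / -2.848444 ≈ 1.653213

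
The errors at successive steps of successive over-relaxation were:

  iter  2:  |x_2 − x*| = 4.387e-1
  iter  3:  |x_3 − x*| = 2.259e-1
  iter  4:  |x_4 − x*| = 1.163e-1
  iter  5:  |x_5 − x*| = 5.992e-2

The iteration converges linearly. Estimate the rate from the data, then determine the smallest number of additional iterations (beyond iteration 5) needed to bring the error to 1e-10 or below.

Rate ρ ≈ |x_5 − x*|/|x_4 − x*| = 5.992e-2/1.163e-1 = 0.5152.
After j more steps, |x_{5+j} − x*| ≈ 5.992e-2·ρ^j; need ρ^j ≤ 1e-10/5.992e-2 = 1.66889e-09.
j ≥ ln(1.66889e-09)/ln(0.5152) = -20.2111/-0.66320 = 30.475.
So 31 more iterations are needed.

31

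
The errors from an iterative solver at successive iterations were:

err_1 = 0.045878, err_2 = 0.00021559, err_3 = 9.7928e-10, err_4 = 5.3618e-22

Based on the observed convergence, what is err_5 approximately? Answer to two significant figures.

3.9e-50

First estimate the order: p ≈ ln(err_4/err_3) / ln(err_3/err_2) = ln(5.3618e-22/9.7928e-10)/ln(9.7928e-10/0.00021559) = ln(5.47525e-13)/ln(4.54233e-06) ≈ 2.2950.
Then err_5 ≈ err_4·(err_4/err_3)^p = 5.3618e-22·(5.47525e-13)^2.2950 = 5.3618e-22·7.23831e-29 ≈ 3.881e-50.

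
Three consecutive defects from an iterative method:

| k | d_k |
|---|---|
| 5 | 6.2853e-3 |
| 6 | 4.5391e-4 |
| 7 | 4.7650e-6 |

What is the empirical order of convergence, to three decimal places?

1.734

p ≈ ln(d_7/d_6) / ln(d_6/d_5)
  = ln(4.7650e-6/4.5391e-4) / ln(4.5391e-4/6.2853e-3)
  = ln(0.0104977) / ln(0.0722177)
  = -4.556599 / -2.628070 ≈ 1.733819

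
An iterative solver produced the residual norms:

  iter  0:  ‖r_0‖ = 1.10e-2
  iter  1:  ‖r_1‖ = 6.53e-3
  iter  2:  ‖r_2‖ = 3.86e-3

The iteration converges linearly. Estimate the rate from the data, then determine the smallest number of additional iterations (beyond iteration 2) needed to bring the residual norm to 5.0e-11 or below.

35

Rate ρ ≈ ‖r_2‖/‖r_1‖ = 3.86e-3/6.53e-3 = 0.5911.
After j more steps, ‖r_{2+j}‖ ≈ 3.86e-3·ρ^j; need ρ^j ≤ 5.0e-11/3.86e-3 = 1.29534e-08.
j ≥ ln(1.29534e-08)/ln(0.5911) = -18.1619/-0.52577 = 34.543.
So 35 more iterations are needed.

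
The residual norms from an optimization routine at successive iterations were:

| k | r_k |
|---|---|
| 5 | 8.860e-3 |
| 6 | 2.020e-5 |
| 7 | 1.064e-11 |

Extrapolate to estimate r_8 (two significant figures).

1.3e-26

First estimate the order: p ≈ ln(r_7/r_6) / ln(r_6/r_5) = ln(1.064e-11/2.020e-5)/ln(2.020e-5/8.860e-3) = ln(5.26733e-07)/ln(0.00227991) ≈ 2.3763.
Then r_8 ≈ r_7·(r_7/r_6)^p = 1.064e-11·(5.26733e-07)^2.3763 = 1.064e-11·1.20397e-15 ≈ 1.281e-26.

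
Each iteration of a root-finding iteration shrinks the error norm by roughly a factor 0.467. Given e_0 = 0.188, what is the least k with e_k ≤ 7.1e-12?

After k steps, e_k ≈ 0.188·0.467^k.
Need 0.467^k ≤ 7.1e-12/0.188 = 3.7766e-11.
k ≥ ln(3.7766e-11)/ln(0.467) = -23.9996/-0.76143 = 31.519.
Smallest integer k = 32.

32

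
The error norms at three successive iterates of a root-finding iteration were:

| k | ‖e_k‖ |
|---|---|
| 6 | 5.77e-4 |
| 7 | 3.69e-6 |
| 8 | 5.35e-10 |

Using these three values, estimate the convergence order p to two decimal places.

p ≈ ln(‖e_8‖/‖e_7‖) / ln(‖e_7‖/‖e_6‖)
  = ln(5.35e-10/3.69e-6) / ln(3.69e-6/5.77e-4)
  = ln(0.000144986) / ln(0.00639515)
  = -8.83887 / -5.05222 ≈ 1.74950

1.75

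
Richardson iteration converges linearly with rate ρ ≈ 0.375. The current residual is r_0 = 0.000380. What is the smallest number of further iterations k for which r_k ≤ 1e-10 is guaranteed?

16

After k steps, r_k ≈ 0.000380·0.375^k.
Need 0.375^k ≤ 1e-10/0.000380 = 2.63158e-07.
k ≥ ln(2.63158e-07)/ln(0.375) = -15.1505/-0.98083 = 15.447.
Smallest integer k = 16.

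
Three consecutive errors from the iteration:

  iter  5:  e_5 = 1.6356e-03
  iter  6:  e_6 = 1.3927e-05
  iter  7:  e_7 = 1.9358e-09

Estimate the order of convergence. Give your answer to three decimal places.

1.863

p ≈ ln(e_7/e_6) / ln(e_6/e_5)
  = ln(1.9358e-09/1.3927e-05) / ln(1.3927e-05/1.6356e-03)
  = ln(0.000138996) / ln(0.00851492)
  = -8.881065 / -4.765935 ≈ 1.863447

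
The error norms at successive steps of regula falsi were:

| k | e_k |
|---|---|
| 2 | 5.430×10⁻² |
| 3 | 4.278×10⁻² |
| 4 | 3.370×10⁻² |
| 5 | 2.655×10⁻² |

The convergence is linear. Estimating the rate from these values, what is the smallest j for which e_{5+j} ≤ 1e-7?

53

Rate ρ ≈ e_5/e_4 = 2.655×10⁻²/3.370×10⁻² = 0.7878.
After j more steps, e_{5+j} ≈ 2.655×10⁻²·ρ^j; need ρ^j ≤ 1e-7/2.655×10⁻² = 3.76648e-06.
j ≥ ln(3.76648e-06)/ln(0.7878) = -12.4894/-0.23851 = 52.364.
So 53 more iterations are needed.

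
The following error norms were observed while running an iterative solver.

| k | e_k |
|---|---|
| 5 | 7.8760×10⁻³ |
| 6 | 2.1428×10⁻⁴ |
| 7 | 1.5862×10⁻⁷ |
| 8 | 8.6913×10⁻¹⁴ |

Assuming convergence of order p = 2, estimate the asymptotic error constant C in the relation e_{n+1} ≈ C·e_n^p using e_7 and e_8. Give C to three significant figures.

C ≈ e_8 / e_7^2
  = 8.6913×10⁻¹⁴ / (1.5862×10⁻⁷)^2
  = 8.6913×10⁻¹⁴ / 2.51603e-14 ≈ 3.4544

3.45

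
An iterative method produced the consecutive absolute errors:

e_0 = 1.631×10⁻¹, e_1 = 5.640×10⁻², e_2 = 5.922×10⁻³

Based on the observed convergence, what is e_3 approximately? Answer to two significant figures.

5.0e-5

First estimate the order: p ≈ ln(e_2/e_1) / ln(e_1/e_0) = ln(5.922×10⁻³/5.640×10⁻²)/ln(5.640×10⁻²/1.631×10⁻¹) = ln(0.105)/ln(0.3458) ≈ 2.1224.
Then e_3 ≈ e_2·(e_2/e_1)^p = 5.922×10⁻³·(0.105)^2.1224 = 5.922×10⁻³·0.00836705 ≈ 4.955e-05.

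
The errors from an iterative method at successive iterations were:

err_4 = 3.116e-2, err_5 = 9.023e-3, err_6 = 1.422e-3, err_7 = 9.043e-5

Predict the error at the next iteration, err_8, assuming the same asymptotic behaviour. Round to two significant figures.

First estimate the order: p ≈ ln(err_7/err_6) / ln(err_6/err_5) = ln(9.043e-5/1.422e-3)/ln(1.422e-3/9.023e-3) = ln(0.0635935)/ln(0.157597) ≈ 1.4912.
Then err_8 ≈ err_7·(err_7/err_6)^p = 9.043e-5·(0.0635935)^1.4912 = 9.043e-5·0.0164304 ≈ 1.486e-06.

1.5e-6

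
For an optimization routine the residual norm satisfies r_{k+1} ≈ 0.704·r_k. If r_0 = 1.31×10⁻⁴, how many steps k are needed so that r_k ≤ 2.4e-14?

64

After k steps, r_k ≈ 1.31×10⁻⁴·0.704^k.
Need 0.704^k ≤ 2.4e-14/1.31×10⁻⁴ = 1.83206e-10.
k ≥ ln(1.83206e-10)/ln(0.704) = -22.4204/-0.35098 = 63.879.
Smallest integer k = 64.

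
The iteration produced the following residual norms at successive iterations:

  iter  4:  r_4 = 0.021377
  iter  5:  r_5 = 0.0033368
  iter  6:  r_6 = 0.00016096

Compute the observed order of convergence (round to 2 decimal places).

p ≈ ln(r_6/r_5) / ln(r_5/r_4)
  = ln(0.00016096/0.0033368) / ln(0.0033368/0.021377)
  = ln(0.0482378) / ln(0.156093)
  = -3.03161 / -1.85730 ≈ 1.63227

1.63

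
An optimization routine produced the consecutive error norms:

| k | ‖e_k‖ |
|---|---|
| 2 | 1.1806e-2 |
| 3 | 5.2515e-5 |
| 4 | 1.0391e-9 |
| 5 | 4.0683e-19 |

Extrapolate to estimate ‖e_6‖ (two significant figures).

6.2e-38

First estimate the order: p ≈ ln(‖e_5‖/‖e_4‖) / ln(‖e_4‖/‖e_3‖) = ln(4.0683e-19/1.0391e-9)/ln(1.0391e-9/5.2515e-5) = ln(3.91522e-10)/ln(1.97867e-05) ≈ 2.0000.
Then ‖e_6‖ ≈ ‖e_5‖·(‖e_5‖/‖e_4‖)^p = 4.0683e-19·(3.91522e-10)^2.0000 = 4.0683e-19·1.53289e-19 ≈ 6.236e-38.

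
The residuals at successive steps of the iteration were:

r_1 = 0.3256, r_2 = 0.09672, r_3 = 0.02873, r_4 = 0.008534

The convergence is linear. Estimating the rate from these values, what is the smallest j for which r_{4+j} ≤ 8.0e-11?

16

Rate ρ ≈ r_4/r_3 = 0.008534/0.02873 = 0.2970.
After j more steps, r_{4+j} ≈ 0.008534·ρ^j; need ρ^j ≤ 8.0e-11/0.008534 = 9.37427e-09.
j ≥ ln(9.37427e-09)/ln(0.2970) = -18.4853/-1.21402 = 15.227.
So 16 more iterations are needed.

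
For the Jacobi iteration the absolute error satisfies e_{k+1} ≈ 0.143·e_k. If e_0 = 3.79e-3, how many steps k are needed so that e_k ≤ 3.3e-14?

14

After k steps, e_k ≈ 3.79e-3·0.143^k.
Need 0.143^k ≤ 3.3e-14/3.79e-3 = 8.70712e-12.
k ≥ ln(8.70712e-12)/ln(0.143) = -25.4669/-1.94491 = 13.094.
Smallest integer k = 14.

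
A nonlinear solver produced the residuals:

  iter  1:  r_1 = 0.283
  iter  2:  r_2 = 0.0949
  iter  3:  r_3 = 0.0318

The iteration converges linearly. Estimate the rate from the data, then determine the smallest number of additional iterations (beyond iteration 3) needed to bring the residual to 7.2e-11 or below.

Rate ρ ≈ r_3/r_2 = 0.0318/0.0949 = 0.3351.
After j more steps, r_{3+j} ≈ 0.0318·ρ^j; need ρ^j ≤ 7.2e-11/0.0318 = 2.26415e-09.
j ≥ ln(2.26415e-09)/ln(0.3351) = -19.9061/-1.09333 = 18.207.
So 19 more iterations are needed.

19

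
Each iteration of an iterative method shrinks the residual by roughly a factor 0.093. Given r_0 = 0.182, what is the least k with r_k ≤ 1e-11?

After k steps, r_k ≈ 0.182·0.093^k.
Need 0.093^k ≤ 1e-11/0.182 = 5.49451e-11.
k ≥ ln(5.49451e-11)/ln(0.093) = -23.6247/-2.37516 = 9.947.
Smallest integer k = 10.

10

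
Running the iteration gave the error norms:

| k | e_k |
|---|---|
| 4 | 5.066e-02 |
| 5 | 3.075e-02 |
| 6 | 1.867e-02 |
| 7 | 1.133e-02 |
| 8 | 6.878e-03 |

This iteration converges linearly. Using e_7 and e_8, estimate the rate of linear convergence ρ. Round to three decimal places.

0.607

ρ ≈ e_8/e_7 = 6.878e-03/1.133e-02 = 0.60706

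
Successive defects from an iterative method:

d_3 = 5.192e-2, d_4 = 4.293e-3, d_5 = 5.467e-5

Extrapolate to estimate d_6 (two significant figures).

2.6e-8

First estimate the order: p ≈ ln(d_5/d_4) / ln(d_4/d_3) = ln(5.467e-5/4.293e-3)/ln(4.293e-3/5.192e-2) = ln(0.0127347)/ln(0.0826849) ≈ 1.7505.
Then d_6 ≈ d_5·(d_5/d_4)^p = 5.467e-5·(0.0127347)^1.7505 = 5.467e-5·0.000481707 ≈ 2.633e-08.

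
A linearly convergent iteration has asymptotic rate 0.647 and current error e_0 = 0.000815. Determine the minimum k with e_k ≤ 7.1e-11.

After k steps, e_k ≈ 0.000815·0.647^k.
Need 0.647^k ≤ 7.1e-11/0.000815 = 8.71166e-08.
k ≥ ln(8.71166e-08)/ln(0.647) = -16.2560/-0.43541 = 37.335.
Smallest integer k = 38.

38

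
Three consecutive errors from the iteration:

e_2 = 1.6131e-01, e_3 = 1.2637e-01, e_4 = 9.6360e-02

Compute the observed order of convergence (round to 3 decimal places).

p ≈ ln(e_4/e_3) / ln(e_3/e_2)
  = ln(9.6360e-02/1.2637e-01) / ln(1.2637e-01/1.6131e-01)
  = ln(0.762523) / ln(0.783398)
  = -0.271123 / -0.244114 ≈ 1.110641

1.111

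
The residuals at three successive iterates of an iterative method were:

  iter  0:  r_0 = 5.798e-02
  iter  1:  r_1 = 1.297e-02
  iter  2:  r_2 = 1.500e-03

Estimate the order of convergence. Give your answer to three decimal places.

1.441

p ≈ ln(r_2/r_1) / ln(r_1/r_0)
  = ln(1.500e-03/1.297e-02) / ln(1.297e-02/5.798e-02)
  = ln(0.115652) / ln(0.223698)
  = -2.157170 / -1.497458 ≈ 1.440555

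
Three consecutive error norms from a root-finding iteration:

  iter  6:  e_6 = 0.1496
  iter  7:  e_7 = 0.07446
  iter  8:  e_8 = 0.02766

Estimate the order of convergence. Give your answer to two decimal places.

1.42

p ≈ ln(e_8/e_7) / ln(e_7/e_6)
  = ln(0.02766/0.07446) / ln(0.07446/0.1496)
  = ln(0.371475) / ln(0.497727)
  = -0.99027 / -0.69770 ≈ 1.41933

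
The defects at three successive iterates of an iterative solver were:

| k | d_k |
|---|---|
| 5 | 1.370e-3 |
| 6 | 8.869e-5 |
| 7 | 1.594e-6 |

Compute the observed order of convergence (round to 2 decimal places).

1.47

p ≈ ln(d_7/d_6) / ln(d_6/d_5)
  = ln(1.594e-6/8.869e-5) / ln(8.869e-5/1.370e-3)
  = ln(0.0179727) / ln(0.0647372)
  = -4.01890 / -2.73742 ≈ 1.46813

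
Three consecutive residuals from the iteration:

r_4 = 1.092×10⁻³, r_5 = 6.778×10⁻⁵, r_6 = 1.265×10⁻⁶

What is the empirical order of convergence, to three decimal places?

p ≈ ln(r_6/r_5) / ln(r_5/r_4)
  = ln(1.265×10⁻⁶/6.778×10⁻⁵) / ln(6.778×10⁻⁵/1.092×10⁻³)
  = ln(0.0186633) / ln(0.0620696)
  = -3.981196 / -2.779499 ≈ 1.432343

1.432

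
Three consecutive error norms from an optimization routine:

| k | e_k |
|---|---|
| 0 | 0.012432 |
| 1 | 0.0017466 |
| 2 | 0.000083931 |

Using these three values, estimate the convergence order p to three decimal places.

p ≈ ln(e_2/e_1) / ln(e_1/e_0)
  = ln(0.000083931/0.0017466) / ln(0.0017466/0.012432)
  = ln(0.0480539) / ln(0.140492)
  = -3.035432 / -1.962605 ≈ 1.546634

1.547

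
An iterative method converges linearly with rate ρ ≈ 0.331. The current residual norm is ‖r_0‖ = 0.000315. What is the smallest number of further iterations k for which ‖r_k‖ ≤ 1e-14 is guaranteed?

22

After k steps, ‖r_k‖ ≈ 0.000315·0.331^k.
Need 0.331^k ≤ 1e-14/0.000315 = 3.1746e-11.
k ≥ ln(3.1746e-11)/ln(0.331) = -24.1733/-1.10564 = 21.864.
Smallest integer k = 22.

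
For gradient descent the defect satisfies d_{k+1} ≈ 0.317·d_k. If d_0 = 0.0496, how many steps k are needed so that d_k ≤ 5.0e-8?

13

After k steps, d_k ≈ 0.0496·0.317^k.
Need 0.317^k ≤ 5.0e-8/0.0496 = 1.00806e-06.
k ≥ ln(1.00806e-06)/ln(0.317) = -13.8075/-1.14885 = 12.019.
Smallest integer k = 13.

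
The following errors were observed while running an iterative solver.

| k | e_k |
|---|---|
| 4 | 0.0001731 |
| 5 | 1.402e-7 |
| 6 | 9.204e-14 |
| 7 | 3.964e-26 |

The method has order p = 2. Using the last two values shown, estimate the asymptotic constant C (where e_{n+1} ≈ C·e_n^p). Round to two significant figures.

4.7

C ≈ e_7 / e_6^2
  = 3.964e-26 / (9.204e-14)^2
  = 3.964e-26 / 8.47136e-27 ≈ 4.6793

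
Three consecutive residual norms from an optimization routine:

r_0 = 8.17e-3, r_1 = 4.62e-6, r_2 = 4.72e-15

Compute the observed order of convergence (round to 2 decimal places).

2.77

p ≈ ln(r_2/r_1) / ln(r_1/r_0)
  = ln(4.72e-15/4.62e-6) / ln(4.62e-6/8.17e-3)
  = ln(1.02165e-09) / ln(0.000565483)
  = -20.70185 / -7.47783 ≈ 2.76843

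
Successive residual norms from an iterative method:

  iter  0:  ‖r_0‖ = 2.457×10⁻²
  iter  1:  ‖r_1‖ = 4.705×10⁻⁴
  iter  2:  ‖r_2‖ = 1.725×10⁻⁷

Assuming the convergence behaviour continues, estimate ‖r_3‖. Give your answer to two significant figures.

2.3e-14

First estimate the order: p ≈ ln(‖r_2‖/‖r_1‖) / ln(‖r_1‖/‖r_0‖) = ln(1.725×10⁻⁷/4.705×10⁻⁴)/ln(4.705×10⁻⁴/2.457×10⁻²) = ln(0.000366631)/ln(0.0191494) ≈ 2.0000.
Then ‖r_3‖ ≈ ‖r_2‖·(‖r_2‖/‖r_1‖)^p = 1.725×10⁻⁷·(0.000366631)^2.0000 = 1.725×10⁻⁷·1.34418e-07 ≈ 2.319e-14.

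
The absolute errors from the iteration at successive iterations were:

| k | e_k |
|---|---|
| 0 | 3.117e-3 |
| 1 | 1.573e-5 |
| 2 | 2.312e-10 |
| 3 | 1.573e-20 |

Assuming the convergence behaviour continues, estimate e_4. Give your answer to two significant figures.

6.4e-42

First estimate the order: p ≈ ln(e_3/e_2) / ln(e_2/e_1) = ln(1.573e-20/2.312e-10)/ln(2.312e-10/1.573e-5) = ln(6.80363e-11)/ln(1.4698e-05) ≈ 2.1038.
Then e_4 ≈ e_3·(e_3/e_2)^p = 1.573e-20·(6.80363e-11)^2.1038 = 1.573e-20·4.07493e-22 ≈ 6.41e-42.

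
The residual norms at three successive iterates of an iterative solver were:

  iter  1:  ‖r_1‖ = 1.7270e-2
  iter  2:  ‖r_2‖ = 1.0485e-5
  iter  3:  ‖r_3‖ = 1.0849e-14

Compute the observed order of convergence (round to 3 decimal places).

p ≈ ln(‖r_3‖/‖r_2‖) / ln(‖r_2‖/‖r_1‖)
  = ln(1.0849e-14/1.0485e-5) / ln(1.0485e-5/1.7270e-2)
  = ln(1.03472e-09) / ln(0.000607122)
  = -20.689135 / -7.406781 ≈ 2.793269

2.793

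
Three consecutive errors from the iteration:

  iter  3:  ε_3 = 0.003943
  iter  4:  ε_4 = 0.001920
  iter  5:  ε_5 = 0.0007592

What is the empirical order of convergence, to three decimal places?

p ≈ ln(ε_5/ε_4) / ln(ε_4/ε_3)
  = ln(0.0007592/0.001920) / ln(0.001920/0.003943)
  = ln(0.395417) / ln(0.486939)
  = -0.927814 / -0.719616 ≈ 1.289318

1.289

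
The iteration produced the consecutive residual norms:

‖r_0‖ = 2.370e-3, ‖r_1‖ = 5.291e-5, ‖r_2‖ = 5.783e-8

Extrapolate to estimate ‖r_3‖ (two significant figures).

First estimate the order: p ≈ ln(‖r_2‖/‖r_1‖) / ln(‖r_1‖/‖r_0‖) = ln(5.783e-8/5.291e-5)/ln(5.291e-5/2.370e-3) = ln(0.00109299)/ln(0.0223249) ≈ 1.7935.
Then ‖r_3‖ ≈ ‖r_2‖·(‖r_2‖/‖r_1‖)^p = 5.783e-8·(0.00109299)^1.7935 = 5.783e-8·4.8838e-06 ≈ 2.824e-13.

2.8e-13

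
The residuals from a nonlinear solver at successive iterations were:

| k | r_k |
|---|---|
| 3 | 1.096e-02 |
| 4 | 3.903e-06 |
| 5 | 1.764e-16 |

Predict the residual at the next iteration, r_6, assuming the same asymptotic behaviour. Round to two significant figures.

1.6e-47

First estimate the order: p ≈ ln(r_5/r_4) / ln(r_4/r_3) = ln(1.764e-16/3.903e-06)/ln(3.903e-06/1.096e-02) = ln(4.5196e-11)/ln(0.000356113) ≈ 2.9999.
Then r_6 ≈ r_5·(r_5/r_4)^p = 1.764e-16·(4.5196e-11)^2.9999 = 1.764e-16·9.25411e-32 ≈ 1.632e-47.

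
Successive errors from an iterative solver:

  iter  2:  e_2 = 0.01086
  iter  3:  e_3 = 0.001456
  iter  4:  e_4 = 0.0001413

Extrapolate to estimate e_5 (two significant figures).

9.4e-6

First estimate the order: p ≈ ln(e_4/e_3) / ln(e_3/e_2) = ln(0.0001413/0.001456)/ln(0.001456/0.01086) = ln(0.0970467)/ln(0.13407) ≈ 1.1608.
Then e_5 ≈ e_4·(e_4/e_3)^p = 0.0001413·(0.0970467)^1.1608 = 0.0001413·0.0666941 ≈ 9.424e-06.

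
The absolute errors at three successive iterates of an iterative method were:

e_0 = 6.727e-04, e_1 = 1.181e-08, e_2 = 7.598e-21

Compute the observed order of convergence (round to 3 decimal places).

2.564

p ≈ ln(e_2/e_1) / ln(e_1/e_0)
  = ln(7.598e-21/1.181e-08) / ln(1.181e-08/6.727e-04)
  = ln(6.43353e-13) / ln(1.75561e-05)
  = -28.072083 / -10.950109 ≈ 2.563635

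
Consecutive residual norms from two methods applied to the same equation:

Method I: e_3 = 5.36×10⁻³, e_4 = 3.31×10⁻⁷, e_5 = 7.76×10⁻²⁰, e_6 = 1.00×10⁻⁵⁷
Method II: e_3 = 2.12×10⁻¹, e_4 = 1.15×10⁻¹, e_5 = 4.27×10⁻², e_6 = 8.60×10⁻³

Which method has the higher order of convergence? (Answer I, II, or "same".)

Method I: p ≈ ln(1.00×10⁻⁵⁷/7.76×10⁻²⁰)/ln(7.76×10⁻²⁰/3.31×10⁻⁷) ≈ 3.00.
Method II: p ≈ ln(8.60×10⁻³/4.27×10⁻²)/ln(4.27×10⁻²/1.15×10⁻¹) ≈ 1.62.
Method I has the higher order (≈3.0 vs ≈1.6).

I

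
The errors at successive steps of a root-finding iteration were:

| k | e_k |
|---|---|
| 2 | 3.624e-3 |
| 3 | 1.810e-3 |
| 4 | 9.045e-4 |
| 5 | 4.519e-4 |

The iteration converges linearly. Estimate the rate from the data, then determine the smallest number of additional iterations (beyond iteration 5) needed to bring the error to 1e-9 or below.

19

Rate ρ ≈ e_5/e_4 = 4.519e-4/9.045e-4 = 0.4996.
After j more steps, e_{5+j} ≈ 4.519e-4·ρ^j; need ρ^j ≤ 1e-9/4.519e-4 = 2.21288e-06.
j ≥ ln(2.21288e-06)/ln(0.4996) = -13.0212/-0.69395 = 18.764.
So 19 more iterations are needed.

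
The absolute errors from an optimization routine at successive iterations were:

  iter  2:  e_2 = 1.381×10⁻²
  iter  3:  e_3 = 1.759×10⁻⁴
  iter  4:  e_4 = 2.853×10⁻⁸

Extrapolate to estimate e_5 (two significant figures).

7.5e-16

First estimate the order: p ≈ ln(e_4/e_3) / ln(e_3/e_2) = ln(2.853×10⁻⁸/1.759×10⁻⁴)/ln(1.759×10⁻⁴/1.381×10⁻²) = ln(0.000162194)/ln(0.0127371) ≈ 2.0001.
Then e_5 ≈ e_4·(e_4/e_3)^p = 2.853×10⁻⁸·(0.000162194)^2.0001 = 2.853×10⁻⁸·2.62839e-08 ≈ 7.499e-16.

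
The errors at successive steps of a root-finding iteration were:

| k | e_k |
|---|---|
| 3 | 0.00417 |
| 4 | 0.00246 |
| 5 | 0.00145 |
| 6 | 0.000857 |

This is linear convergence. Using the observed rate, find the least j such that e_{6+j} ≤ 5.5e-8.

Rate ρ ≈ e_6/e_5 = 0.000857/0.00145 = 0.5910.
After j more steps, e_{6+j} ≈ 0.000857·ρ^j; need ρ^j ≤ 5.5e-8/0.000857 = 6.41774e-05.
j ≥ ln(6.41774e-05)/ln(0.5910) = -9.6539/-0.52594 = 18.356.
So 19 more iterations are needed.

19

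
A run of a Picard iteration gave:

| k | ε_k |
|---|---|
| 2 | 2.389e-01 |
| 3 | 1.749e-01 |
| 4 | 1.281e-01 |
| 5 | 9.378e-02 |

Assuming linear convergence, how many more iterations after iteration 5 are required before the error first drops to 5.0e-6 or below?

Rate ρ ≈ ε_5/ε_4 = 9.378e-02/1.281e-01 = 0.7321.
After j more steps, ε_{5+j} ≈ 9.378e-02·ρ^j; need ρ^j ≤ 5.0e-6/9.378e-02 = 5.33163e-05.
j ≥ ln(5.33163e-05)/ln(0.7321) = -9.8393/-0.31184 = 31.552.
So 32 more iterations are needed.

32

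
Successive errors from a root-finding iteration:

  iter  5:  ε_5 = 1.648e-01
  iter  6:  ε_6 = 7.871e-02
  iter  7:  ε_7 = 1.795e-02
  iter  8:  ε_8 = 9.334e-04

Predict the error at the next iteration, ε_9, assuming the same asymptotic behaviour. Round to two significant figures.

First estimate the order: p ≈ ln(ε_8/ε_7) / ln(ε_7/ε_6) = ln(9.334e-04/1.795e-02)/ln(1.795e-02/7.871e-02) = ln(0.052)/ln(0.228052) ≈ 2.0001.
Then ε_9 ≈ ε_8·(ε_8/ε_7)^p = 9.334e-04·(0.052)^2.0001 = 9.334e-04·0.0027032 ≈ 2.523e-06.

2.5e-6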